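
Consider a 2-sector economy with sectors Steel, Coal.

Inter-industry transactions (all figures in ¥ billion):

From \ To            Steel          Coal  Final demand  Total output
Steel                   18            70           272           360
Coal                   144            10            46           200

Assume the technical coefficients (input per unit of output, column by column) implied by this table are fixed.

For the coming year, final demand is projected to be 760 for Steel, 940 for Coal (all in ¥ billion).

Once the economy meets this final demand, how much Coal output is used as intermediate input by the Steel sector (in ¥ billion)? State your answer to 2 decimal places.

Technical coefficients a_ij = z_ij / X_j:
  a_SS = 18/360 = 0.05, a_CS = 144/360 = 0.40
  a_SC = 70/200 = 0.35, a_CC = 10/200 = 0.05
I − A =
  [   0.95    -0.35]
  [  -0.40     0.95]
det(I−A) = (0.95)(0.95) − (-0.35)(-0.40) = 0.7625
adj(I−A) = [[0.95, 0.35], [0.40, 0.95]]
(I − A)⁻¹ = adj(I−A) / det(I−A) ≈
  [   1.2459     0.4590]
  [   0.5246     1.2459]
First solve x = (I − A)⁻¹ d = adj(I−A)·d / det(I−A); in particular x_S = (0.95·760 + 0.35·940) / 0.7625 = 1051.00 / 0.7625 ≈ 1378.3607.
Intermediate flow from C to S: z_CS = a_CS · x_S = 0.40 × 1051.00 / 0.7625 = 420.40 / 0.7625 ≈ 551.34.

z_CS = 551.34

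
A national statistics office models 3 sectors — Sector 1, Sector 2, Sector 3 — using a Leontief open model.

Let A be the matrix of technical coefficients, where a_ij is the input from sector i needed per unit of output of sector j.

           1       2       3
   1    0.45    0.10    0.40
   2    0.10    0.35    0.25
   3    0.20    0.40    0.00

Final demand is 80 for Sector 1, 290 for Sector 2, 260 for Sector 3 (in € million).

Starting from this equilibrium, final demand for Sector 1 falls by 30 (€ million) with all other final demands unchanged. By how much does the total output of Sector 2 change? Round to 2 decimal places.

Δx_2 = -20.50

I − A =
  [   0.55    -0.10    -0.40]
  [  -0.10     0.65    -0.25]
  [  -0.20    -0.40     1.00]
Cofactors of I−A, C_ij = (−1)^(i+j)·(minor ij) (rows/columns in the sector order above):
  C_11 = (0.65)(1.00) − (-0.25)(-0.40) = 0.5500
  C_12 = −[(-0.10)(1.00) − (-0.25)(-0.20)] = 0.1500
  C_13 = (-0.10)(-0.40) − (0.65)(-0.20) = 0.1700
  C_21 = −[(-0.10)(1.00) − (-0.40)(-0.40)] = 0.2600
  C_22 = (0.55)(1.00) − (-0.40)(-0.20) = 0.4700
  C_23 = −[(0.55)(-0.40) − (-0.10)(-0.20)] = 0.2400
  C_31 = (-0.10)(-0.25) − (-0.40)(0.65) = 0.2850
  C_32 = −[(0.55)(-0.25) − (-0.40)(-0.10)] = 0.1775
  C_33 = (0.55)(0.65) − (-0.10)(-0.10) = 0.3475
det(I−A) = Σ_j (I−A)_1j·C_1j = (0.55)(0.5500) + (-0.10)(0.1500) + (-0.40)(0.1700) = 0.2195
adj(I−A) = Cᵀ =
  [ 0.5500   0.2600   0.2850]
  [ 0.1500   0.4700   0.1775]
  [ 0.1700   0.2400   0.3475]
(I − A)⁻¹ = adj(I−A) / det(I−A) ≈
  [   2.5057     1.1845     1.2984]
  [   0.6834     2.1412     0.8087]
  [   0.7745     1.0934     1.5831]
Δx = (I − A)⁻¹ Δd with Δd having -30 in the Sector 1 component and 0 elsewhere.
So Δx_2 = L_21 · (-30), where L_21 = adj(I−A)_21 / det(I−A) = 0.1500 / 0.2195.
Δx_2 = 0.1500 × (-30) / 0.2195 = -4.50 / 0.2195 ≈ -20.50.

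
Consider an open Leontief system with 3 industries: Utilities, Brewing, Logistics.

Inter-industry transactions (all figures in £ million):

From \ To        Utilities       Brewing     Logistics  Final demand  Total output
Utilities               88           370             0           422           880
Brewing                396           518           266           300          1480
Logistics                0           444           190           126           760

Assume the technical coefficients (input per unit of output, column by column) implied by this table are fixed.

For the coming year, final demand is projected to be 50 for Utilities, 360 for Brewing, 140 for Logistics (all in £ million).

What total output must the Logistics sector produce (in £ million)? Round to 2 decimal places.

Technical coefficients a_ij = z_ij / X_j:
  a_UU = 88/880 = 0.10, a_BU = 396/880 = 0.45, a_LU = 0/880 = 0.00
  a_UB = 370/1480 = 0.25, a_BB = 518/1480 = 0.35, a_LB = 444/1480 = 0.30
  a_UL = 0/760 = 0.00, a_BL = 266/760 = 0.35, a_LL = 190/760 = 0.25
I − A =
  [   0.90    -0.25     0.00]
  [  -0.45     0.65    -0.35]
  [   0.00    -0.30     0.75]
Cofactors of I−A, C_ij = (−1)^(i+j)·(minor ij) (rows/columns in the sector order above):
  C_11 = (0.65)(0.75) − (-0.35)(-0.30) = 0.3825
  C_12 = −[(-0.45)(0.75) − (-0.35)(0.00)] = 0.3375
  C_13 = (-0.45)(-0.30) − (0.65)(0.00) = 0.1350
  C_21 = −[(-0.25)(0.75) − (0.00)(-0.30)] = 0.1875
  C_22 = (0.90)(0.75) − (0.00)(0.00) = 0.6750
  C_23 = −[(0.90)(-0.30) − (-0.25)(0.00)] = 0.2700
  C_31 = (-0.25)(-0.35) − (0.00)(0.65) = 0.0875
  C_32 = −[(0.90)(-0.35) − (0.00)(-0.45)] = 0.3150
  C_33 = (0.90)(0.65) − (-0.25)(-0.45) = 0.4725
det(I−A) = Σ_j (I−A)_1j·C_1j = (0.90)(0.3825) + (-0.25)(0.3375) + (0.00)(0.1350) = 0.259875
adj(I−A) = Cᵀ =
  [ 0.3825   0.1875   0.0875]
  [ 0.3375   0.6750   0.3150]
  [ 0.1350   0.2700   0.4725]
(I − A)⁻¹ = adj(I−A) / det(I−A) ≈
  [   1.4719     0.7215     0.3367]
  [   1.2987     2.5974     1.2121]
  [   0.5195     1.0390     1.8182]
x = (I − A)⁻¹ d = adj(I−A)·d / det(I−A), with det(I−A) = 0.259875:
  x_U = (0.3825·50 + 0.1875·360 + 0.0875·140) / 0.259875 = 98.875 / 0.259875 ≈ 380.47
  x_B = (0.3375·50 + 0.6750·360 + 0.3150·140) / 0.259875 = 303.975 / 0.259875 ≈ 1169.70
  x_L = (0.1350·50 + 0.2700·360 + 0.4725·140) / 0.259875 = 170.10 / 0.259875 ≈ 654.55

x_L = 654.55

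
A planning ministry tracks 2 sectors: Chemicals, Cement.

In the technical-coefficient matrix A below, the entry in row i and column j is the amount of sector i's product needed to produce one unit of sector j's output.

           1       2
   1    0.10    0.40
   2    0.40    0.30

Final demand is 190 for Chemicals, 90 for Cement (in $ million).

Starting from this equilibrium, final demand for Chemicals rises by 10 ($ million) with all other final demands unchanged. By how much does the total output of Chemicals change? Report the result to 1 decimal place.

I − A =
  [   0.90    -0.40]
  [  -0.40     0.70]
det(I−A) = (0.90)(0.70) − (-0.40)(-0.40) = 0.4700
adj(I−A) = [[0.70, 0.40], [0.40, 0.90]]
(I − A)⁻¹ = adj(I−A) / det(I−A) ≈
  [   1.4894     0.8511]
  [   0.8511     1.9149]
Δx = (I − A)⁻¹ Δd with Δd having +10 in the Chemicals component and 0 elsewhere.
So Δx_1 = L_11 · (+10), where L_11 = adj(I−A)_11 / det(I−A) = 0.70 / 0.4700.
Δx_1 = 0.70 × (+10) / 0.4700 = 7.00 / 0.4700 ≈ 14.9.

Δx_1 = 14.9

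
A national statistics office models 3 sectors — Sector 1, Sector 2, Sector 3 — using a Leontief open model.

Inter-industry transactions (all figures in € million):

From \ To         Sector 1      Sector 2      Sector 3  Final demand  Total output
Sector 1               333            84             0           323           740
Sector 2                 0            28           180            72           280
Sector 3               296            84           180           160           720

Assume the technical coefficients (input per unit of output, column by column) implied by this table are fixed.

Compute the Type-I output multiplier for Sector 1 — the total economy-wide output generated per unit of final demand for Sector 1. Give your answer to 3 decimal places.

m_1 = 3.533

Technical coefficients a_ij = z_ij / X_j:
  a_11 = 333/740 = 0.45, a_21 = 0/740 = 0.00, a_31 = 296/740 = 0.40
  a_12 = 84/280 = 0.30, a_22 = 28/280 = 0.10, a_32 = 84/280 = 0.30
  a_13 = 0/720 = 0.00, a_23 = 180/720 = 0.25, a_33 = 180/720 = 0.25
I − A =
  [   0.55    -0.30     0.00]
  [   0.00     0.90    -0.25]
  [  -0.40    -0.30     0.75]
Cofactors of I−A, C_ij = (−1)^(i+j)·(minor ij) (rows/columns in the sector order above):
  C_11 = (0.90)(0.75) − (-0.25)(-0.30) = 0.6000
  C_12 = −[(0.00)(0.75) − (-0.25)(-0.40)] = 0.1000
  C_13 = (0.00)(-0.30) − (0.90)(-0.40) = 0.3600
  C_21 = −[(-0.30)(0.75) − (0.00)(-0.30)] = 0.2250
  C_22 = (0.55)(0.75) − (0.00)(-0.40) = 0.4125
  C_23 = −[(0.55)(-0.30) − (-0.30)(-0.40)] = 0.2850
  C_31 = (-0.30)(-0.25) − (0.00)(0.90) = 0.0750
  C_32 = −[(0.55)(-0.25) − (0.00)(0.00)] = 0.1375
  C_33 = (0.55)(0.90) − (-0.30)(0.00) = 0.4950
det(I−A) = Σ_j (I−A)_1j·C_1j = (0.55)(0.6000) + (-0.30)(0.1000) + (0.00)(0.3600) = 0.3000
adj(I−A) = Cᵀ =
  [ 0.6000   0.2250   0.0750]
  [ 0.1000   0.4125   0.1375]
  [ 0.3600   0.2850   0.4950]
(I − A)⁻¹ = adj(I−A) / det(I−A) ≈
  [   2.0000     0.7500     0.2500]
  [   0.3333     1.3750     0.4583]
  [   1.2000     0.9500     1.6500]
The output multiplier for sector j is the column-j sum of the Leontief inverse (I − A)⁻¹ = adj(I−A) / det(I−A).
Column 1 of adj(I−A): (0.6000, 0.1000, 0.3600); det(I−A) = 0.3000.
m_1 = (0.6000 + 0.1000 + 0.3600) / 0.3000 = 1.06 / 0.3000 ≈ 3.533.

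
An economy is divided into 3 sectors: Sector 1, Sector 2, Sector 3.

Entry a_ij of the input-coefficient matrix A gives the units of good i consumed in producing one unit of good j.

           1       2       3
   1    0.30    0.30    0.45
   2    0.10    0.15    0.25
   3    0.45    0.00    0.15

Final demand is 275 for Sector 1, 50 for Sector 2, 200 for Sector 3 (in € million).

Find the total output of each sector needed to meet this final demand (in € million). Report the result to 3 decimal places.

I − A =
  [   0.70    -0.30    -0.45]
  [  -0.10     0.85    -0.25]
  [  -0.45     0.00     0.85]
Cofactors of I−A, C_ij = (−1)^(i+j)·(minor ij) (rows/columns in the sector order above):
  C_11 = (0.85)(0.85) − (-0.25)(0.00) = 0.7225
  C_12 = −[(-0.10)(0.85) − (-0.25)(-0.45)] = 0.1975
  C_13 = (-0.10)(0.00) − (0.85)(-0.45) = 0.3825
  C_21 = −[(-0.30)(0.85) − (-0.45)(0.00)] = 0.2550
  C_22 = (0.70)(0.85) − (-0.45)(-0.45) = 0.3925
  C_23 = −[(0.70)(0.00) − (-0.30)(-0.45)] = 0.1350
  C_31 = (-0.30)(-0.25) − (-0.45)(0.85) = 0.4575
  C_32 = −[(0.70)(-0.25) − (-0.45)(-0.10)] = 0.2200
  C_33 = (0.70)(0.85) − (-0.30)(-0.10) = 0.5650
det(I−A) = Σ_j (I−A)_1j·C_1j = (0.70)(0.7225) + (-0.30)(0.1975) + (-0.45)(0.3825) = 0.274375
adj(I−A) = Cᵀ =
  [ 0.7225   0.2550   0.4575]
  [ 0.1975   0.3925   0.2200]
  [ 0.3825   0.1350   0.5650]
(I − A)⁻¹ = adj(I−A) / det(I−A) ≈
  [   2.6333     0.9294     1.6674]
  [   0.7198     1.4305     0.8018]
  [   1.3941     0.4920     2.0592]
x = (I − A)⁻¹ d = adj(I−A)·d / det(I−A), with det(I−A) = 0.274375:
  x_1 = (0.7225·275 + 0.2550·50 + 0.4575·200) / 0.274375 = 302.9375 / 0.274375 ≈ 1104.100
  x_2 = (0.1975·275 + 0.3925·50 + 0.2200·200) / 0.274375 = 117.9375 / 0.274375 ≈ 429.841
  x_3 = (0.3825·275 + 0.1350·50 + 0.5650·200) / 0.274375 = 224.9375 / 0.274375 ≈ 819.818

x_1 = 1104.100, x_2 = 429.841, x_3 = 819.818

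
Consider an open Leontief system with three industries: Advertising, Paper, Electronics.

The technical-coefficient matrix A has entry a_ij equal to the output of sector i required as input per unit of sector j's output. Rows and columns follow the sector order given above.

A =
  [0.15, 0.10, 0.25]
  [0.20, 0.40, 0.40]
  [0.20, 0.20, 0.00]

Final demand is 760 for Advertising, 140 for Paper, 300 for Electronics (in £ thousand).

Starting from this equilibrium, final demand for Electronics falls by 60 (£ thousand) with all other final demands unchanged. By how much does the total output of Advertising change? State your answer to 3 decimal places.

I − A =
  [   0.85    -0.10    -0.25]
  [  -0.20     0.60    -0.40]
  [  -0.20    -0.20     1.00]
Cofactors of I−A, C_ij = (−1)^(i+j)·(minor ij) (rows/columns in the sector order above):
  C_11 = (0.60)(1.00) − (-0.40)(-0.20) = 0.5200
  C_12 = −[(-0.20)(1.00) − (-0.40)(-0.20)] = 0.2800
  C_13 = (-0.20)(-0.20) − (0.60)(-0.20) = 0.1600
  C_21 = −[(-0.10)(1.00) − (-0.25)(-0.20)] = 0.1500
  C_22 = (0.85)(1.00) − (-0.25)(-0.20) = 0.8000
  C_23 = −[(0.85)(-0.20) − (-0.10)(-0.20)] = 0.1900
  C_31 = (-0.10)(-0.40) − (-0.25)(0.60) = 0.1900
  C_32 = −[(0.85)(-0.40) − (-0.25)(-0.20)] = 0.3900
  C_33 = (0.85)(0.60) − (-0.10)(-0.20) = 0.4900
det(I−A) = Σ_j (I−A)_1j·C_1j = (0.85)(0.5200) + (-0.10)(0.2800) + (-0.25)(0.1600) = 0.3740
adj(I−A) = Cᵀ =
  [ 0.5200   0.1500   0.1900]
  [ 0.2800   0.8000   0.3900]
  [ 0.1600   0.1900   0.4900]
(I − A)⁻¹ = adj(I−A) / det(I−A) ≈
  [   1.3904     0.4011     0.5080]
  [   0.7487     2.1390     1.0428]
  [   0.4278     0.5080     1.3102]
Δx = (I − A)⁻¹ Δd with Δd having -60 in the Electronics component and 0 elsewhere.
So Δx_A = L_AE · (-60), where L_AE = adj(I−A)_AE / det(I−A) = 0.1900 / 0.3740.
Δx_A = 0.1900 × (-60) / 0.3740 = -11.40 / 0.3740 ≈ -30.481.

Δx_A = -30.481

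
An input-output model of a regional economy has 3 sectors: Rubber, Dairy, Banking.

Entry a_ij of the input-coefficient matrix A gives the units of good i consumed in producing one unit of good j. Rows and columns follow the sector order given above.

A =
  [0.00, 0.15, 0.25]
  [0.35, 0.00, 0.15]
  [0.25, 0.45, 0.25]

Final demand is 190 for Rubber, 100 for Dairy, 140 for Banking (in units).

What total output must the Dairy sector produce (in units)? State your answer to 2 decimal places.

x_D = 296.85

I − A =
  [   1.00    -0.15    -0.25]
  [  -0.35     1.00    -0.15]
  [  -0.25    -0.45     0.75]
Cofactors of I−A, C_ij = (−1)^(i+j)·(minor ij) (rows/columns in the sector order above):
  C_11 = (1.00)(0.75) − (-0.15)(-0.45) = 0.6825
  C_12 = −[(-0.35)(0.75) − (-0.15)(-0.25)] = 0.3000
  C_13 = (-0.35)(-0.45) − (1.00)(-0.25) = 0.4075
  C_21 = −[(-0.15)(0.75) − (-0.25)(-0.45)] = 0.2250
  C_22 = (1.00)(0.75) − (-0.25)(-0.25) = 0.6875
  C_23 = −[(1.00)(-0.45) − (-0.15)(-0.25)] = 0.4875
  C_31 = (-0.15)(-0.15) − (-0.25)(1.00) = 0.2725
  C_32 = −[(1.00)(-0.15) − (-0.25)(-0.35)] = 0.2375
  C_33 = (1.00)(1.00) − (-0.15)(-0.35) = 0.9475
det(I−A) = Σ_j (I−A)_1j·C_1j = (1.00)(0.6825) + (-0.15)(0.3000) + (-0.25)(0.4075) = 0.535625
adj(I−A) = Cᵀ =
  [ 0.6825   0.2250   0.2725]
  [ 0.3000   0.6875   0.2375]
  [ 0.4075   0.4875   0.9475]
(I − A)⁻¹ = adj(I−A) / det(I−A) ≈
  [   1.2742     0.4201     0.5088]
  [   0.5601     1.2835     0.4434]
  [   0.7608     0.9102     1.7690]
x = (I − A)⁻¹ d = adj(I−A)·d / det(I−A), with det(I−A) = 0.535625:
  x_R = (0.6825·190 + 0.2250·100 + 0.2725·140) / 0.535625 = 190.325 / 0.535625 ≈ 355.33
  x_D = (0.3000·190 + 0.6875·100 + 0.2375·140) / 0.535625 = 159.00 / 0.535625 ≈ 296.85
  x_B = (0.4075·190 + 0.4875·100 + 0.9475·140) / 0.535625 = 258.825 / 0.535625 ≈ 483.22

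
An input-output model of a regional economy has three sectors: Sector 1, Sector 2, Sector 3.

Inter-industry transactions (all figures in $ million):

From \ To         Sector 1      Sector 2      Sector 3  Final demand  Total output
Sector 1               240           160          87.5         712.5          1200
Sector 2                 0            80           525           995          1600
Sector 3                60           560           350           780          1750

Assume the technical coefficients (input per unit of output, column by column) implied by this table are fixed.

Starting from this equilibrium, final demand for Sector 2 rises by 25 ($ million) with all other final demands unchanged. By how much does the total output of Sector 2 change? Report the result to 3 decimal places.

Δx_2 = 30.642

Technical coefficients a_ij = z_ij / X_j:
  a_11 = 240/1200 = 0.20, a_21 = 0/1200 = 0.00, a_31 = 60/1200 = 0.05
  a_12 = 160/1600 = 0.10, a_22 = 80/1600 = 0.05, a_32 = 560/1600 = 0.35
  a_13 = 87.5/1750 = 0.05, a_23 = 525/1750 = 0.30, a_33 = 350/1750 = 0.20
I − A =
  [   0.80    -0.10    -0.05]
  [   0.00     0.95    -0.30]
  [  -0.05    -0.35     0.80]
Cofactors of I−A, C_ij = (−1)^(i+j)·(minor ij) (rows/columns in the sector order above):
  C_11 = (0.95)(0.80) − (-0.30)(-0.35) = 0.6550
  C_12 = −[(0.00)(0.80) − (-0.30)(-0.05)] = 0.0150
  C_13 = (0.00)(-0.35) − (0.95)(-0.05) = 0.0475
  C_21 = −[(-0.10)(0.80) − (-0.05)(-0.35)] = 0.0975
  C_22 = (0.80)(0.80) − (-0.05)(-0.05) = 0.6375
  C_23 = −[(0.80)(-0.35) − (-0.10)(-0.05)] = 0.2850
  C_31 = (-0.10)(-0.30) − (-0.05)(0.95) = 0.0775
  C_32 = −[(0.80)(-0.30) − (-0.05)(0.00)] = 0.2400
  C_33 = (0.80)(0.95) − (-0.10)(0.00) = 0.7600
det(I−A) = Σ_j (I−A)_1j·C_1j = (0.80)(0.6550) + (-0.10)(0.0150) + (-0.05)(0.0475) = 0.520125
adj(I−A) = Cᵀ =
  [ 0.6550   0.0975   0.0775]
  [ 0.0150   0.6375   0.2400]
  [ 0.0475   0.2850   0.7600]
(I − A)⁻¹ = adj(I−A) / det(I−A) ≈
  [   1.2593     0.1875     0.1490]
  [   0.0288     1.2257     0.4614]
  [   0.0913     0.5479     1.4612]
Δx = (I − A)⁻¹ Δd with Δd having +25 in the Sector 2 component and 0 elsewhere.
So Δx_2 = L_22 · (+25), where L_22 = adj(I−A)_22 / det(I−A) = 0.6375 / 0.520125.
Δx_2 = 0.6375 × (+25) / 0.520125 = 15.9375 / 0.520125 ≈ 30.642.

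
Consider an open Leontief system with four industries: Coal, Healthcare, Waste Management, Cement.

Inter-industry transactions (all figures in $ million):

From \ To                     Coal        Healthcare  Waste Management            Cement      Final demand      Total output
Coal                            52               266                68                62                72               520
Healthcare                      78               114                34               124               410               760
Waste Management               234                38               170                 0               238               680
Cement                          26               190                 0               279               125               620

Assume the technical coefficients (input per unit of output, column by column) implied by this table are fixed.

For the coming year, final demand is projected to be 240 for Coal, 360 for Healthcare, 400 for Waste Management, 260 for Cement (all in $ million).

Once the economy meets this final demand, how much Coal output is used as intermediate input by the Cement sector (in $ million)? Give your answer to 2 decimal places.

Technical coefficients a_ij = z_ij / X_j:
  a_11 = 52/520 = 0.10, a_21 = 78/520 = 0.15, a_31 = 234/520 = 0.45, a_41 = 26/520 = 0.05
  a_12 = 266/760 = 0.35, a_22 = 114/760 = 0.15, a_32 = 38/760 = 0.05, a_42 = 190/760 = 0.25
  a_13 = 68/680 = 0.10, a_23 = 34/680 = 0.05, a_33 = 170/680 = 0.25, a_43 = 0/680 = 0.00
  a_14 = 62/620 = 0.10, a_24 = 124/620 = 0.20, a_34 = 0/620 = 0.00, a_44 = 279/620 = 0.45
I − A =
  [   0.90    -0.35    -0.10    -0.10]
  [  -0.15     0.85    -0.05    -0.20]
  [  -0.45    -0.05     0.75     0.00]
  [  -0.05    -0.25     0.00     0.55]
Compute the cofactors C_ij = (−1)^(i+j)·(3×3 minor ij) of I−A; the adjugate is their transpose:
adj(I−A) = Cᵀ =
  [ 0.311750   0.165875   0.052625   0.117000]
  [ 0.081750   0.342750   0.033750   0.139500]
  [ 0.192500   0.122375   0.335375   0.079500]
  [ 0.065500   0.170875   0.020125   0.485250]
det(I−A) = Σ_j (I−A)_1j·C_1j = (0.90)(0.311750) + (-0.35)(0.081750) + (-0.10)(0.192500) + (-0.10)(0.065500) = 0.2261625
(I − A)⁻¹ = adj(I−A) / det(I−A) ≈
  [   1.3784     0.7334     0.2327     0.5173]
  [   0.3615     1.5155     0.1492     0.6168]
  [   0.8512     0.5411     1.4829     0.3515]
  [   0.2896     0.7555     0.0890     2.1456]
First solve x = (I − A)⁻¹ d = adj(I−A)·d / det(I−A); in particular x_4 = (0.065500·240 + 0.170875·360 + 0.020125·400 + 0.485250·260) / 0.2261625 = 211.45 / 0.2261625 ≈ 934.9472.
Intermediate flow from 1 to 4: z_14 = a_14 · x_4 = 0.10 × 211.45 / 0.2261625 = 21.145 / 0.2261625 ≈ 93.49.

z_14 = 93.49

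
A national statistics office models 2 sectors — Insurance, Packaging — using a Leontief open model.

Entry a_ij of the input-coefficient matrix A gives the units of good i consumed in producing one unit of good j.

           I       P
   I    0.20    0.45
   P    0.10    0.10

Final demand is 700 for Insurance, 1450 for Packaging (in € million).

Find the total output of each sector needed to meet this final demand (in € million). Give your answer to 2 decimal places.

x_I = 1900.00, x_P = 1822.22

I − A =
  [   0.80    -0.45]
  [  -0.10     0.90]
det(I−A) = (0.80)(0.90) − (-0.45)(-0.10) = 0.6750
adj(I−A) = [[0.90, 0.45], [0.10, 0.80]]
(I − A)⁻¹ = adj(I−A) / det(I−A) ≈
  [   1.3333     0.6667]
  [   0.1481     1.1852]
x = (I − A)⁻¹ d = adj(I−A)·d / det(I−A), with det(I−A) = 0.6750:
  x_I = (0.90·700 + 0.45·1450) / 0.6750 = 1282.50 / 0.6750 = 1900.00
  x_P = (0.10·700 + 0.80·1450) / 0.6750 = 1230.00 / 0.6750 ≈ 1822.22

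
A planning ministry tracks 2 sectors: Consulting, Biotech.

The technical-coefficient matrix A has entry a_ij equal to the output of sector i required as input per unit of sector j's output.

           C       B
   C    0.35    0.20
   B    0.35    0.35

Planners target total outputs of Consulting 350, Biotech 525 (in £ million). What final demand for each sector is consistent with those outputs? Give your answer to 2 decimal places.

I − A =
  [   0.65    -0.20]
  [  -0.35     0.65]
d = (I − A) x:
  d_C = (+0.65)·350 + (-0.20)·525 = 122.50
  d_B = (-0.35)·350 + (+0.65)·525 = 218.75

d_C = 122.50, d_B = 218.75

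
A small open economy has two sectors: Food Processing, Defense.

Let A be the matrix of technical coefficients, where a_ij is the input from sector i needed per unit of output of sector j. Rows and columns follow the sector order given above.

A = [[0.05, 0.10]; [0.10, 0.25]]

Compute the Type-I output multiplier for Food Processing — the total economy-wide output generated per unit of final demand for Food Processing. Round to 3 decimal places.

m_F = 1.210

I − A =
  [   0.95    -0.10]
  [  -0.10     0.75]
det(I−A) = (0.95)(0.75) − (-0.10)(-0.10) = 0.7025
adj(I−A) = [[0.75, 0.10], [0.10, 0.95]]
(I − A)⁻¹ = adj(I−A) / det(I−A) ≈
  [   1.0676     0.1423]
  [   0.1423     1.3523]
The output multiplier for sector j is the column-j sum of the Leontief inverse (I − A)⁻¹ = adj(I−A) / det(I−A).
Column F of adj(I−A): (0.75, 0.10); det(I−A) = 0.7025.
m_F = (0.75 + 0.10) / 0.7025 = 0.85 / 0.7025 ≈ 1.210.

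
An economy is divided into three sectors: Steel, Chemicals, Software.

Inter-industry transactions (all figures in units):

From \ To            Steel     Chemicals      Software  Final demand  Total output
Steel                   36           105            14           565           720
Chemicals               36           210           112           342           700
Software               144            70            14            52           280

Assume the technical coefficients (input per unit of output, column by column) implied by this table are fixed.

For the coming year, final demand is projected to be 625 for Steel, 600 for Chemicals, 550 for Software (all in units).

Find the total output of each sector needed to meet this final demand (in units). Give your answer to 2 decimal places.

x_1 = 936.55, x_2 = 1455.06, x_3 = 929.28

Technical coefficients a_ij = z_ij / X_j:
  a_11 = 36/720 = 0.05, a_21 = 36/720 = 0.05, a_31 = 144/720 = 0.20
  a_12 = 105/700 = 0.15, a_22 = 210/700 = 0.30, a_32 = 70/700 = 0.10
  a_13 = 14/280 = 0.05, a_23 = 112/280 = 0.40, a_33 = 14/280 = 0.05
I − A =
  [   0.95    -0.15    -0.05]
  [  -0.05     0.70    -0.40]
  [  -0.20    -0.10     0.95]
Cofactors of I−A, C_ij = (−1)^(i+j)·(minor ij) (rows/columns in the sector order above):
  C_11 = (0.70)(0.95) − (-0.40)(-0.10) = 0.6250
  C_12 = −[(-0.05)(0.95) − (-0.40)(-0.20)] = 0.1275
  C_13 = (-0.05)(-0.10) − (0.70)(-0.20) = 0.1450
  C_21 = −[(-0.15)(0.95) − (-0.05)(-0.10)] = 0.1475
  C_22 = (0.95)(0.95) − (-0.05)(-0.20) = 0.8925
  C_23 = −[(0.95)(-0.10) − (-0.15)(-0.20)] = 0.1250
  C_31 = (-0.15)(-0.40) − (-0.05)(0.70) = 0.0950
  C_32 = −[(0.95)(-0.40) − (-0.05)(-0.05)] = 0.3825
  C_33 = (0.95)(0.70) − (-0.15)(-0.05) = 0.6575
det(I−A) = Σ_j (I−A)_1j·C_1j = (0.95)(0.6250) + (-0.15)(0.1275) + (-0.05)(0.1450) = 0.567375
adj(I−A) = Cᵀ =
  [ 0.6250   0.1475   0.0950]
  [ 0.1275   0.8925   0.3825]
  [ 0.1450   0.1250   0.6575]
(I − A)⁻¹ = adj(I−A) / det(I−A) ≈
  [   1.1016     0.2600     0.1674]
  [   0.2247     1.5730     0.6742]
  [   0.2556     0.2203     1.1588]
x = (I − A)⁻¹ d = adj(I−A)·d / det(I−A), with det(I−A) = 0.567375:
  x_1 = (0.6250·625 + 0.1475·600 + 0.0950·550) / 0.567375 = 531.375 / 0.567375 ≈ 936.55
  x_2 = (0.1275·625 + 0.8925·600 + 0.3825·550) / 0.567375 = 825.5625 / 0.567375 ≈ 1455.06
  x_3 = (0.1450·625 + 0.1250·600 + 0.6575·550) / 0.567375 = 527.25 / 0.567375 ≈ 929.28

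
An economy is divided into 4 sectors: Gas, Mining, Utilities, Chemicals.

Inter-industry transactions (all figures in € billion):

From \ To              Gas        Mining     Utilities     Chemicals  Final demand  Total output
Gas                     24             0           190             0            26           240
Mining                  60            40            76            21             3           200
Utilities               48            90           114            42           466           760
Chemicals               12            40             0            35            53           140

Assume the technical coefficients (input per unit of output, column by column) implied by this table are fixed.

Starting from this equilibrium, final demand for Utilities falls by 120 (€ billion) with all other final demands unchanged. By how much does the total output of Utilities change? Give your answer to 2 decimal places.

Technical coefficients a_ij = z_ij / X_j:
  a_11 = 24/240 = 0.10, a_21 = 60/240 = 0.25, a_31 = 48/240 = 0.20, a_41 = 12/240 = 0.05
  a_12 = 0/200 = 0.00, a_22 = 40/200 = 0.20, a_32 = 90/200 = 0.45, a_42 = 40/200 = 0.20
  a_13 = 190/760 = 0.25, a_23 = 76/760 = 0.10, a_33 = 114/760 = 0.15, a_43 = 0/760 = 0.00
  a_14 = 0/140 = 0.00, a_24 = 21/140 = 0.15, a_34 = 42/140 = 0.30, a_44 = 35/140 = 0.25
I − A =
  [   0.90     0.00    -0.25     0.00]
  [  -0.25     0.80    -0.10    -0.15]
  [  -0.20    -0.45     0.85    -0.30]
  [  -0.05    -0.20     0.00     0.75]
Compute the cofactors C_ij = (−1)^(i+j)·(3×3 minor ij) of I−A; the adjugate is their transpose:
adj(I−A) = Cᵀ =
  [ 0.444750   0.099375   0.142500   0.076875]
  [ 0.182250   0.532500   0.116250   0.153000]
  [ 0.228750   0.357750   0.513000   0.276750]
  [ 0.078250   0.148625   0.040500   0.503375]
det(I−A) = Σ_j (I−A)_1j·C_1j = (0.90)(0.444750) + (0.00)(0.182250) + (-0.25)(0.228750) + (0.00)(0.078250) = 0.3430875
(I − A)⁻¹ = adj(I−A) / det(I−A) ≈
  [   1.2963     0.2896     0.4153     0.2241]
  [   0.5312     1.5521     0.3388     0.4460]
  [   0.6667     1.0427     1.4952     0.8066]
  [   0.2281     0.4332     0.1180     1.4672]
Δx = (I − A)⁻¹ Δd with Δd having -120 in the Utilities component and 0 elsewhere.
So Δx_3 = L_33 · (-120), where L_33 = adj(I−A)_33 / det(I−A) = 0.513000 / 0.3430875.
Δx_3 = 0.513000 × (-120) / 0.3430875 = -61.56 / 0.3430875 ≈ -179.43.

Δx_3 = -179.43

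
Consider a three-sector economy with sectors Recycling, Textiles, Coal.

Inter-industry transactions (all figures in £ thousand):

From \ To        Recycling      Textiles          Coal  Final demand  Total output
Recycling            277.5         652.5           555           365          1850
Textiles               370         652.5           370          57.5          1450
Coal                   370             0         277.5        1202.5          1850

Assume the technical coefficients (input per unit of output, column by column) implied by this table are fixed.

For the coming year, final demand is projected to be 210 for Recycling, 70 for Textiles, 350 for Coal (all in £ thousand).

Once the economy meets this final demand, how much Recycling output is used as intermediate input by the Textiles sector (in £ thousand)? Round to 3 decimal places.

Technical coefficients a_ij = z_ij / X_j:
  a_RR = 277.5/1850 = 0.15, a_TR = 370/1850 = 0.20, a_CR = 370/1850 = 0.20
  a_RT = 652.5/1450 = 0.45, a_TT = 652.5/1450 = 0.45, a_CT = 0/1450 = 0.00
  a_RC = 555/1850 = 0.30, a_TC = 370/1850 = 0.20, a_CC = 277.5/1850 = 0.15
I − A =
  [   0.85    -0.45    -0.30]
  [  -0.20     0.55    -0.20]
  [  -0.20     0.00     0.85]
Cofactors of I−A, C_ij = (−1)^(i+j)·(minor ij) (rows/columns in the sector order above):
  C_11 = (0.55)(0.85) − (-0.20)(0.00) = 0.4675
  C_12 = −[(-0.20)(0.85) − (-0.20)(-0.20)] = 0.2100
  C_13 = (-0.20)(0.00) − (0.55)(-0.20) = 0.1100
  C_21 = −[(-0.45)(0.85) − (-0.30)(0.00)] = 0.3825
  C_22 = (0.85)(0.85) − (-0.30)(-0.20) = 0.6625
  C_23 = −[(0.85)(0.00) − (-0.45)(-0.20)] = 0.0900
  C_31 = (-0.45)(-0.20) − (-0.30)(0.55) = 0.2550
  C_32 = −[(0.85)(-0.20) − (-0.30)(-0.20)] = 0.2300
  C_33 = (0.85)(0.55) − (-0.45)(-0.20) = 0.3775
det(I−A) = Σ_j (I−A)_1j·C_1j = (0.85)(0.4675) + (-0.45)(0.2100) + (-0.30)(0.1100) = 0.269875
adj(I−A) = Cᵀ =
  [ 0.4675   0.3825   0.2550]
  [ 0.2100   0.6625   0.2300]
  [ 0.1100   0.0900   0.3775]
(I − A)⁻¹ = adj(I−A) / det(I−A) ≈
  [   1.7323     1.4173     0.9449]
  [   0.7781     2.4548     0.8522]
  [   0.4076     0.3335     1.3988]
First solve x = (I − A)⁻¹ d = adj(I−A)·d / det(I−A); in particular x_T = (0.2100·210 + 0.6625·70 + 0.2300·350) / 0.269875 = 170.975 / 0.269875 ≈ 633.53404.
Intermediate flow from R to T: z_RT = a_RT · x_T = 0.45 × 170.975 / 0.269875 = 76.93875 / 0.269875 ≈ 285.090.

z_RT = 285.090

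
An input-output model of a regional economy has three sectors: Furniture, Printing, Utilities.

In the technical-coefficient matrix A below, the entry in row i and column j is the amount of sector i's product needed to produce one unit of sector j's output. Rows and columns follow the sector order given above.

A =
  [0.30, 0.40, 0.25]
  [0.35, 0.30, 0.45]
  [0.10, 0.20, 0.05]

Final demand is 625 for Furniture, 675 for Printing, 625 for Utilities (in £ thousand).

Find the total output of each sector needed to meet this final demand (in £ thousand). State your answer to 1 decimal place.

x_F = 4025.4, x_P = 4247.1, x_U = 1975.8

I − A =
  [   0.70    -0.40    -0.25]
  [  -0.35     0.70    -0.45]
  [  -0.10    -0.20     0.95]
Cofactors of I−A, C_ij = (−1)^(i+j)·(minor ij) (rows/columns in the sector order above):
  C_11 = (0.70)(0.95) − (-0.45)(-0.20) = 0.5750
  C_12 = −[(-0.35)(0.95) − (-0.45)(-0.10)] = 0.3775
  C_13 = (-0.35)(-0.20) − (0.70)(-0.10) = 0.1400
  C_21 = −[(-0.40)(0.95) − (-0.25)(-0.20)] = 0.4300
  C_22 = (0.70)(0.95) − (-0.25)(-0.10) = 0.6400
  C_23 = −[(0.70)(-0.20) − (-0.40)(-0.10)] = 0.1800
  C_31 = (-0.40)(-0.45) − (-0.25)(0.70) = 0.3550
  C_32 = −[(0.70)(-0.45) − (-0.25)(-0.35)] = 0.4025
  C_33 = (0.70)(0.70) − (-0.40)(-0.35) = 0.3500
det(I−A) = Σ_j (I−A)_1j·C_1j = (0.70)(0.5750) + (-0.40)(0.3775) + (-0.25)(0.1400) = 0.2165
adj(I−A) = Cᵀ =
  [ 0.5750   0.4300   0.3550]
  [ 0.3775   0.6400   0.4025]
  [ 0.1400   0.1800   0.3500]
(I − A)⁻¹ = adj(I−A) / det(I−A) ≈
  [   2.6559     1.9861     1.6397]
  [   1.7436     2.9561     1.8591]
  [   0.6467     0.8314     1.6166]
x = (I − A)⁻¹ d = adj(I−A)·d / det(I−A), with det(I−A) = 0.2165:
  x_F = (0.5750·625 + 0.4300·675 + 0.3550·625) / 0.2165 = 871.50 / 0.2165 ≈ 4025.4
  x_P = (0.3775·625 + 0.6400·675 + 0.4025·625) / 0.2165 = 919.50 / 0.2165 ≈ 4247.1
  x_U = (0.1400·625 + 0.1800·675 + 0.3500·625) / 0.2165 = 427.75 / 0.2165 ≈ 1975.8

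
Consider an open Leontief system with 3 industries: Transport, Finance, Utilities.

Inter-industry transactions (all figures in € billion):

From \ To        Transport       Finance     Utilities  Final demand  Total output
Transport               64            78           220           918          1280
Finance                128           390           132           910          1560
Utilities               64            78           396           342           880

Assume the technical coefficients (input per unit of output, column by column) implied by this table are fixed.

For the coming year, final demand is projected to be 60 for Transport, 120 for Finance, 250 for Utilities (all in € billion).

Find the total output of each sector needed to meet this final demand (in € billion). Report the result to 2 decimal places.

Technical coefficients a_ij = z_ij / X_j:
  a_11 = 64/1280 = 0.05, a_21 = 128/1280 = 0.10, a_31 = 64/1280 = 0.05
  a_12 = 78/1560 = 0.05, a_22 = 390/1560 = 0.25, a_32 = 78/1560 = 0.05
  a_13 = 220/880 = 0.25, a_23 = 132/880 = 0.15, a_33 = 396/880 = 0.45
I − A =
  [   0.95    -0.05    -0.25]
  [  -0.10     0.75    -0.15]
  [  -0.05    -0.05     0.55]
Cofactors of I−A, C_ij = (−1)^(i+j)·(minor ij) (rows/columns in the sector order above):
  C_11 = (0.75)(0.55) − (-0.15)(-0.05) = 0.4050
  C_12 = −[(-0.10)(0.55) − (-0.15)(-0.05)] = 0.0625
  C_13 = (-0.10)(-0.05) − (0.75)(-0.05) = 0.0425
  C_21 = −[(-0.05)(0.55) − (-0.25)(-0.05)] = 0.0400
  C_22 = (0.95)(0.55) − (-0.25)(-0.05) = 0.5100
  C_23 = −[(0.95)(-0.05) − (-0.05)(-0.05)] = 0.0500
  C_31 = (-0.05)(-0.15) − (-0.25)(0.75) = 0.1950
  C_32 = −[(0.95)(-0.15) − (-0.25)(-0.10)] = 0.1675
  C_33 = (0.95)(0.75) − (-0.05)(-0.10) = 0.7075
det(I−A) = Σ_j (I−A)_1j·C_1j = (0.95)(0.4050) + (-0.05)(0.0625) + (-0.25)(0.0425) = 0.3710
adj(I−A) = Cᵀ =
  [ 0.4050   0.0400   0.1950]
  [ 0.0625   0.5100   0.1675]
  [ 0.0425   0.0500   0.7075]
(I − A)⁻¹ = adj(I−A) / det(I−A) ≈
  [   1.0916     0.1078     0.5256]
  [   0.1685     1.3747     0.4515]
  [   0.1146     0.1348     1.9070]
x = (I − A)⁻¹ d = adj(I−A)·d / det(I−A), with det(I−A) = 0.3710:
  x_1 = (0.4050·60 + 0.0400·120 + 0.1950·250) / 0.3710 = 77.85 / 0.3710 ≈ 209.84
  x_2 = (0.0625·60 + 0.5100·120 + 0.1675·250) / 0.3710 = 106.825 / 0.3710 ≈ 287.94
  x_3 = (0.0425·60 + 0.0500·120 + 0.7075·250) / 0.3710 = 185.425 / 0.3710 ≈ 499.80

x_1 = 209.84, x_2 = 287.94, x_3 = 499.80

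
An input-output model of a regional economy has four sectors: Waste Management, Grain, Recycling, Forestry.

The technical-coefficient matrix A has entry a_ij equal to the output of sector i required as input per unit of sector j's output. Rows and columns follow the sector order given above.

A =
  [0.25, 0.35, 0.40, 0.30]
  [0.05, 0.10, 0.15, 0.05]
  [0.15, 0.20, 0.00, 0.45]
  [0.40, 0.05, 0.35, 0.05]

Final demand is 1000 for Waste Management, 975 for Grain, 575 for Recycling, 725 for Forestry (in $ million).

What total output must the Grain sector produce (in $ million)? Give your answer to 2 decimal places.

I − A =
  [   0.75    -0.35    -0.40    -0.30]
  [  -0.05     0.90    -0.15    -0.05]
  [  -0.15    -0.20     1.00    -0.45]
  [  -0.40    -0.05    -0.35     0.95]
Compute the cofactors C_ij = (−1)^(i+j)·(3×3 minor ij) of I−A; the adjugate is their transpose:
adj(I−A) = Cᵀ =
  [ 0.675375   0.398375   0.493750   0.468125]
  [ 0.110625   0.329625   0.134250   0.115875]
  [ 0.304500   0.250500   0.507000   0.349500]
  [ 0.402375   0.277375   0.401750   0.569125]
det(I−A) = Σ_j (I−A)_1j·C_1j = (0.75)(0.675375) + (-0.35)(0.110625) + (-0.40)(0.304500) + (-0.30)(0.402375) = 0.2253
(I − A)⁻¹ = adj(I−A) / det(I−A) ≈
  [   2.9977     1.7682     2.1915     2.0778]
  [   0.4910     1.4630     0.5959     0.5143]
  [   1.3515     1.1119     2.2503     1.5513]
  [   1.7860     1.2311     1.7832     2.5261]
x = (I − A)⁻¹ d = adj(I−A)·d / det(I−A), with det(I−A) = 0.2253:
  x_1 = (0.675375·1000 + 0.398375·975 + 0.493750·575 + 0.468125·725) / 0.2253 = 1687.0875 / 0.2253 ≈ 7488.18
  x_2 = (0.110625·1000 + 0.329625·975 + 0.134250·575 + 0.115875·725) / 0.2253 = 593.2125 / 0.2253 ≈ 2632.99
  x_3 = (0.304500·1000 + 0.250500·975 + 0.507000·575 + 0.349500·725) / 0.2253 = 1093.65 / 0.2253 ≈ 4854.19
  x_4 = (0.402375·1000 + 0.277375·975 + 0.401750·575 + 0.569125·725) / 0.2253 = 1316.4375 / 0.2253 ≈ 5843.04

x_2 = 2632.99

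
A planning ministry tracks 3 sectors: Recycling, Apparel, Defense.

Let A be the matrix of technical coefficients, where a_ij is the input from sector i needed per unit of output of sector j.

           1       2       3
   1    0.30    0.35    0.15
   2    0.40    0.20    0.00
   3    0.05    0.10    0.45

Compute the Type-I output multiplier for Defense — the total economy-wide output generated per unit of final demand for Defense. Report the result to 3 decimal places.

I − A =
  [   0.70    -0.35    -0.15]
  [  -0.40     0.80     0.00]
  [  -0.05    -0.10     0.55]
Cofactors of I−A, C_ij = (−1)^(i+j)·(minor ij) (rows/columns in the sector order above):
  C_11 = (0.80)(0.55) − (0.00)(-0.10) = 0.4400
  C_12 = −[(-0.40)(0.55) − (0.00)(-0.05)] = 0.2200
  C_13 = (-0.40)(-0.10) − (0.80)(-0.05) = 0.0800
  C_21 = −[(-0.35)(0.55) − (-0.15)(-0.10)] = 0.2075
  C_22 = (0.70)(0.55) − (-0.15)(-0.05) = 0.3775
  C_23 = −[(0.70)(-0.10) − (-0.35)(-0.05)] = 0.0875
  C_31 = (-0.35)(0.00) − (-0.15)(0.80) = 0.1200
  C_32 = −[(0.70)(0.00) − (-0.15)(-0.40)] = 0.0600
  C_33 = (0.70)(0.80) − (-0.35)(-0.40) = 0.4200
det(I−A) = Σ_j (I−A)_1j·C_1j = (0.70)(0.4400) + (-0.35)(0.2200) + (-0.15)(0.0800) = 0.2190
adj(I−A) = Cᵀ =
  [ 0.4400   0.2075   0.1200]
  [ 0.2200   0.3775   0.0600]
  [ 0.0800   0.0875   0.4200]
(I − A)⁻¹ = adj(I−A) / det(I−A) ≈
  [   2.0091     0.9475     0.5479]
  [   1.0046     1.7237     0.2740]
  [   0.3653     0.3995     1.9178]
The output multiplier for sector j is the column-j sum of the Leontief inverse (I − A)⁻¹ = adj(I−A) / det(I−A).
Column 3 of adj(I−A): (0.1200, 0.0600, 0.4200); det(I−A) = 0.2190.
m_3 = (0.1200 + 0.0600 + 0.4200) / 0.2190 = 0.60 / 0.2190 ≈ 2.740.

m_3 = 2.740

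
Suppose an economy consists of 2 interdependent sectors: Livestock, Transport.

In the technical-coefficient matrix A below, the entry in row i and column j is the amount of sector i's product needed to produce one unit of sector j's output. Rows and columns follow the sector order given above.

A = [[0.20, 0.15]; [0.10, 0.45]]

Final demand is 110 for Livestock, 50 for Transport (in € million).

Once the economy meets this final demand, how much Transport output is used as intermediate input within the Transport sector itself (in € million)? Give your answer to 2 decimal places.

I − A =
  [   0.80    -0.15]
  [  -0.10     0.55]
det(I−A) = (0.80)(0.55) − (-0.15)(-0.10) = 0.4250
adj(I−A) = [[0.55, 0.15], [0.10, 0.80]]
(I − A)⁻¹ = adj(I−A) / det(I−A) ≈
  [   1.2941     0.3529]
  [   0.2353     1.8824]
First solve x = (I − A)⁻¹ d = adj(I−A)·d / det(I−A); in particular x_2 = (0.10·110 + 0.80·50) / 0.4250 = 51.00 / 0.4250 = 120.0000.
Intermediate flow from 2 to 2: z_22 = a_22 · x_2 = 0.45 × 51.00 / 0.4250 = 22.95 / 0.4250 = 54.00.

z_22 = 54.00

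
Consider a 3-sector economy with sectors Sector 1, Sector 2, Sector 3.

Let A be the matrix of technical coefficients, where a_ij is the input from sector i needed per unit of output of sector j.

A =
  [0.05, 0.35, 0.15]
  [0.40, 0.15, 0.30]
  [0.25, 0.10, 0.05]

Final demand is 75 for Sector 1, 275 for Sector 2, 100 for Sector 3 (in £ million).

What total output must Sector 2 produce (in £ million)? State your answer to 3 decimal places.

x_2 = 566.020

I − A =
  [   0.95    -0.35    -0.15]
  [  -0.40     0.85    -0.30]
  [  -0.25    -0.10     0.95]
Cofactors of I−A, C_ij = (−1)^(i+j)·(minor ij) (rows/columns in the sector order above):
  C_11 = (0.85)(0.95) − (-0.30)(-0.10) = 0.7775
  C_12 = −[(-0.40)(0.95) − (-0.30)(-0.25)] = 0.4550
  C_13 = (-0.40)(-0.10) − (0.85)(-0.25) = 0.2525
  C_21 = −[(-0.35)(0.95) − (-0.15)(-0.10)] = 0.3475
  C_22 = (0.95)(0.95) − (-0.15)(-0.25) = 0.8650
  C_23 = −[(0.95)(-0.10) − (-0.35)(-0.25)] = 0.1825
  C_31 = (-0.35)(-0.30) − (-0.15)(0.85) = 0.2325
  C_32 = −[(0.95)(-0.30) − (-0.15)(-0.40)] = 0.3450
  C_33 = (0.95)(0.85) − (-0.35)(-0.40) = 0.6675
det(I−A) = Σ_j (I−A)_1j·C_1j = (0.95)(0.7775) + (-0.35)(0.4550) + (-0.15)(0.2525) = 0.5415
adj(I−A) = Cᵀ =
  [ 0.7775   0.3475   0.2325]
  [ 0.4550   0.8650   0.3450]
  [ 0.2525   0.1825   0.6675]
(I − A)⁻¹ = adj(I−A) / det(I−A) ≈
  [   1.4358     0.6417     0.4294]
  [   0.8403     1.5974     0.6371]
  [   0.4663     0.3370     1.2327]
x = (I − A)⁻¹ d = adj(I−A)·d / det(I−A), with det(I−A) = 0.5415:
  x_1 = (0.7775·75 + 0.3475·275 + 0.2325·100) / 0.5415 = 177.125 / 0.5415 ≈ 327.101
  x_2 = (0.4550·75 + 0.8650·275 + 0.3450·100) / 0.5415 = 306.50 / 0.5415 ≈ 566.020
  x_3 = (0.2525·75 + 0.1825·275 + 0.6675·100) / 0.5415 = 135.875 / 0.5415 ≈ 250.923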